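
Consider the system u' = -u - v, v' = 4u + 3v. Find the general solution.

u(t) = -K_1e^(t) - K_2te^(t), v(t) = 2K_1e^(t) + 2K_2te^(t) + K_2e^(t)

Coefficient matrix A = [[-1, -1], [4, 3]].
Characteristic polynomial det(A - λI) = λ^2 - 2λ + 1 = 0.
Single eigenvalue λ = 1 with algebraic multiplicity 2.
Eigenvector v = (-1,2); generalized eigenvector w with (A-λI)w=v is (0,1).
General solution: e^(t)[K_1·v + K_2·(t·v + w)].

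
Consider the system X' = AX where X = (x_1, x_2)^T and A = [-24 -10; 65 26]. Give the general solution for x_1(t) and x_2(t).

x_1(t) = C_1e^(t)sin(5t) + C_1e^(t)cos(5t) + C_2e^(t)sin(5t) - C_2e^(t)cos(5t), x_2(t) = -2C_1e^(t)sin(5t) - 3C_1e^(t)cos(5t) - 3C_2e^(t)sin(5t) + 2C_2e^(t)cos(5t)

Coefficient matrix A = [[-24, -10], [65, 26]].
Characteristic polynomial det(A - λI) = λ^2 - 2λ + 26 = 0.
Eigenvalues λ = 1 ± 5i (complex conjugate pair).
For λ=1+5i: an eigenvector is (1,-3) - i(1,-2) = (1 - i, -3 + 2i).
A real fundamental pair from Re and Im of e^((1+5i)t)v: X_1 = e^(t)(cos(5t)·(1,-3) + sin(5t)·(1,-2)), X_2 = e^(t)(sin(5t)·(1,-3) - cos(5t)·(1,-2)).
General solution: C_1X_1 + C_2X_2.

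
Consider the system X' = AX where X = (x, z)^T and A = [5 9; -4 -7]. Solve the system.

Coefficient matrix A = [[5, 9], [-4, -7]].
Characteristic polynomial det(A - λI) = λ^2 + 2λ + 1 = 0.
Single eigenvalue λ = -1 with algebraic multiplicity 2.
Eigenvector v = (3,-2); generalized eigenvector w with (A-λI)w=v is (2,-1).
General solution: e^(-t)[K_1·v + K_2·(t·v + w)].

x(t) = 3K_1e^(-t) + 3K_2te^(-t) + 2K_2e^(-t), z(t) = -2K_1e^(-t) - 2K_2te^(-t) - K_2e^(-t)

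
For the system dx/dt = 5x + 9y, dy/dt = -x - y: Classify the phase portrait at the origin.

A = [[5,9],[-1,-1]]; det(A-λI) = λ^2 - 4λ + 4.
repeated λ = 2 with a single eigenvector.

unstable improper node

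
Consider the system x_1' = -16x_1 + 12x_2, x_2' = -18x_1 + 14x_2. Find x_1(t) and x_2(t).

Coefficient matrix A = [[-16, 12], [-18, 14]].
Characteristic polynomial det(A - λI) = λ^2 + 2λ - 8 = 0.
Eigenvalues λ = 2, -4.
For λ=2: (A-λI) row 1 is [-18, 12], so an eigenvector is (-2, -3).
For λ=-4: (A-λI) row 1 is [-12, 12], so an eigenvector is (-1, -1).
General solution: K_1e^(2t)(-2,-3) + K_2e^(-4t)(-1,-1).

x_1(t) = -2K_1e^(2t) - K_2e^(-4t), x_2(t) = -3K_1e^(2t) - K_2e^(-4t)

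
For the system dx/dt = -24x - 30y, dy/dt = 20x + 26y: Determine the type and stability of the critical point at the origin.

A = [[-24,-30],[20,26]]; det(A-λI) = λ^2 - 2λ - 24.
λ = 6, -4: opposite signs.

saddle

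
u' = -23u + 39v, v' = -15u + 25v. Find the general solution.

u(t) = 2K_1e^(t)sin(3t) + 3K_1e^(t)cos(3t) + 3K_2e^(t)sin(3t) - 2K_2e^(t)cos(3t), v(t) = K_1e^(t)sin(3t) + 2K_1e^(t)cos(3t) + 2K_2e^(t)sin(3t) - K_2e^(t)cos(3t)

Coefficient matrix A = [[-23, 39], [-15, 25]].
Characteristic polynomial det(A - λI) = λ^2 - 2λ + 10 = 0.
Eigenvalues λ = 1 ± 3i (complex conjugate pair).
For λ=1+3i: an eigenvector is (3,2) - i(2,1) = (3 - 2i, 2 - i).
A real fundamental pair from Re and Im of e^((1+3i)t)v: X_1 = e^(t)(cos(3t)·(3,2) + sin(3t)·(2,1)), X_2 = e^(t)(sin(3t)·(3,2) - cos(3t)·(2,1)).
General solution: K_1X_1 + K_2X_2.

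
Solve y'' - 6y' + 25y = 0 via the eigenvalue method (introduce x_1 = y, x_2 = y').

y(t) = c_1e^(3t)cos(4t) + c_2e^(3t)sin(4t)

Let x_1 = y, x_2 = y'. Then x_1' = x_2 and x_2' = -25x_1 + 6x_2.
A = [[0,1],[-25,6]]; det(A-λI) = λ^2 - 6λ + 25.
Eigenvalues λ = 3 ± 4i.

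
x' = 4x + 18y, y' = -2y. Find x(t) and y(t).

x(t) = c_1e^(4t) - 3c_2e^(-2t), y(t) = c_2e^(-2t)

Coefficient matrix A = [[4, 18], [0, -2]].
Characteristic polynomial det(A - λI) = λ^2 - 2λ - 8 = 0.
Eigenvalues λ = 4, -2.
For λ=4: (A-λI) row 1 is [0, 18], so an eigenvector is (1, 0).
For λ=-2: (A-λI) row 1 is [6, 18], so an eigenvector is (-3, 1).
General solution: c_1e^(4t)(1,0) + c_2e^(-2t)(-3,1).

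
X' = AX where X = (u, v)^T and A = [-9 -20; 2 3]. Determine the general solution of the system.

Coefficient matrix A = [[-9, -20], [2, 3]].
Characteristic polynomial det(A - λI) = λ^2 + 6λ + 13 = 0.
Eigenvalues λ = -3 ± 2i (complex conjugate pair).
For λ=-3+2i: an eigenvector is (3,-1) - i(1,0) = (3 - i, -1).
A real fundamental pair from Re and Im of e^((-3+2i)t)v: X_1 = e^(-3t)(cos(2t)·(3,-1) + sin(2t)·(1,0)), X_2 = e^(-3t)(sin(2t)·(3,-1) - cos(2t)·(1,0)).
General solution: c_1X_1 + c_2X_2.

u(t) = c_1e^(-3t)sin(2t) + 3c_1e^(-3t)cos(2t) + 3c_2e^(-3t)sin(2t) - c_2e^(-3t)cos(2t), v(t) = -c_1e^(-3t)cos(2t) - c_2e^(-3t)sin(2t)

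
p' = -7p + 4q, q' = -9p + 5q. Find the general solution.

Coefficient matrix A = [[-7, 4], [-9, 5]].
Characteristic polynomial det(A - λI) = λ^2 + 2λ + 1 = 0.
Single eigenvalue λ = -1 with algebraic multiplicity 2.
Eigenvector v = (-2,-3); generalized eigenvector w with (A-λI)w=v is (1,1).
General solution: e^(-t)[C_1·v + C_2·(t·v + w)].

p(t) = -2C_1e^(-t) - 2C_2te^(-t) + C_2e^(-t), q(t) = -3C_1e^(-t) - 3C_2te^(-t) + C_2e^(-t)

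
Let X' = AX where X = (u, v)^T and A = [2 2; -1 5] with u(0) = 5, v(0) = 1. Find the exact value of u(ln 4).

-256

A = [[2,2],[-1,5]]; eigenvalues λ = 3, 4.
Eigenvectors: (-2,-1) for λ=3, (1,1) for λ=4.
From the initial condition, c_1 = -4, c_2 = -3.
u(ln 4) = (-4)(4^3)(-2) + (-3)(4^4)(1) = -256.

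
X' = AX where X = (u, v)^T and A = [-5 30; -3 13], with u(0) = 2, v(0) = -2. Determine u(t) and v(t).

Coefficient matrix A = [[-5, 30], [-3, 13]].
Characteristic polynomial det(A - λI) = λ^2 - 8λ + 25 = 0.
Eigenvalues λ = 4 ± 3i (complex conjugate pair).
For λ=4+3i: an eigenvector is (-1,0) - i(3,1) = (-1 - 3i, 0 - i).
A real fundamental pair from Re and Im of e^((4+3i)t)v: X_1 = e^(4t)(cos(3t)·(-1,0) + sin(3t)·(3,1)), X_2 = e^(4t)(sin(3t)·(-1,0) - cos(3t)·(3,1)).
General solution: K_1X_1 + K_2X_2.
Applying u(0)=2, v(0)=-2 gives K_1=-8, K_2=2.

u(t) = -26e^(4t)sin(3t) + 2e^(4t)cos(3t), v(t) = -8e^(4t)sin(3t) - 2e^(4t)cos(3t)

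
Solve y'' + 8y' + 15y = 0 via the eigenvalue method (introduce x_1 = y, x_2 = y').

y(t) = c_1e^(-5t) + c_2e^(-3t)

Let x_1 = y, x_2 = y'. Then x_1' = x_2 and x_2' = -15x_1 - 8x_2.
A = [[0,1],[-15,-8]]; det(A-λI) = λ^2 + 8λ + 15.
Eigenvalues λ = -5, -3 with eigenvectors (1,-5), (1,-3).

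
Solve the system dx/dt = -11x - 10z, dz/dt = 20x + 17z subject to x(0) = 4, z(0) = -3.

Coefficient matrix A = [[-11, -10], [20, 17]].
Characteristic polynomial det(A - λI) = λ^2 - 6λ + 13 = 0.
Eigenvalues λ = 3 ± 2i (complex conjugate pair).
For λ=3+2i: an eigenvector is (2,-3) - i(1,-1) = (2 - i, -3 + i).
A real fundamental pair from Re and Im of e^((3+2i)t)v: X_1 = e^(3t)(cos(2t)·(2,-3) + sin(2t)·(1,-1)), X_2 = e^(3t)(sin(2t)·(2,-3) - cos(2t)·(1,-1)).
General solution: c_1X_1 + c_2X_2.
Applying x(0)=4, z(0)=-3 gives c_1=-1, c_2=-6.

x(t) = -13e^(3t)sin(2t) + 4e^(3t)cos(2t), z(t) = 19e^(3t)sin(2t) - 3e^(3t)cos(2t)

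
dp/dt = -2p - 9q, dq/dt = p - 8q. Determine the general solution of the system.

Coefficient matrix A = [[-2, -9], [1, -8]].
Characteristic polynomial det(A - λI) = λ^2 + 10λ + 25 = 0.
Single eigenvalue λ = -5 with algebraic multiplicity 2.
Eigenvector v = (3,1); generalized eigenvector w with (A-λI)w=v is (1,0).
General solution: e^(-5t)[K_1·v + K_2·(t·v + w)].

p(t) = 3K_1e^(-5t) + 3K_2te^(-5t) + K_2e^(-5t), q(t) = K_1e^(-5t) + K_2te^(-5t)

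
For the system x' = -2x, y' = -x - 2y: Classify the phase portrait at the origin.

stable improper node

A = [[-2,0],[-1,-2]]; det(A-λI) = λ^2 + 4λ + 4.
repeated λ = -2 with a single eigenvector.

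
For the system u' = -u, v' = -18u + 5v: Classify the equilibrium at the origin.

saddle

A = [[-1,0],[-18,5]]; det(A-λI) = λ^2 - 4λ - 5.
λ = -1, 5: opposite signs.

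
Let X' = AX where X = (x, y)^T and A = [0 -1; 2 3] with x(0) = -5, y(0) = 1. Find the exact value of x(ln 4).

A = [[0,-1],[2,3]]; eigenvalues λ = 2, 1.
Eigenvectors: (-1,2) for λ=2, (-1,1) for λ=1.
From the initial condition, c_1 = -4, c_2 = 9.
x(ln 4) = (-4)(4^2)(-1) + (9)(4^1)(-1) = 28.

28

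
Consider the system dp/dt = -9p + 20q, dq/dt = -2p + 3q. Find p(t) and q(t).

Coefficient matrix A = [[-9, 20], [-2, 3]].
Characteristic polynomial det(A - λI) = λ^2 + 6λ + 13 = 0.
Eigenvalues λ = -3 ± 2i (complex conjugate pair).
For λ=-3+2i: an eigenvector is (3,1) - i(1,0) = (3 - i, 1).
A real fundamental pair from Re and Im of e^((-3+2i)t)v: X_1 = e^(-3t)(cos(2t)·(3,1) + sin(2t)·(1,0)), X_2 = e^(-3t)(sin(2t)·(3,1) - cos(2t)·(1,0)).
General solution: c_1X_1 + c_2X_2.

p(t) = c_1e^(-3t)sin(2t) + 3c_1e^(-3t)cos(2t) + 3c_2e^(-3t)sin(2t) - c_2e^(-3t)cos(2t), q(t) = c_1e^(-3t)cos(2t) + c_2e^(-3t)sin(2t)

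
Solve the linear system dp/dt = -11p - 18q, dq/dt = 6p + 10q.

p(t) = 2c_1e^(-2t) - 3c_2e^(t), q(t) = -c_1e^(-2t) + 2c_2e^(t)

Coefficient matrix A = [[-11, -18], [6, 10]].
Characteristic polynomial det(A - λI) = λ^2 + λ - 2 = 0.
Eigenvalues λ = -2, 1.
For λ=-2: (A-λI) row 1 is [-9, -18], so an eigenvector is (2, -1).
For λ=1: (A-λI) row 1 is [-12, -18], so an eigenvector is (-3, 2).
General solution: c_1e^(-2t)(2,-1) + c_2e^(t)(-3,2).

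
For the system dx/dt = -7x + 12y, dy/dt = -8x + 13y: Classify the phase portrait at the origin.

A = [[-7,12],[-8,13]]; det(A-λI) = λ^2 - 6λ + 5.
λ = 1, 5: both positive.

unstable node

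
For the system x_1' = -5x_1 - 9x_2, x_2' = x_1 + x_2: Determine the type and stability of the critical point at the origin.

A = [[-5,-9],[1,1]]; det(A-λI) = λ^2 + 4λ + 4.
repeated λ = -2 with a single eigenvector.

stable improper node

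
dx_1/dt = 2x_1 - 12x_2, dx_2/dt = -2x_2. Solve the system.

Coefficient matrix A = [[2, -12], [0, -2]].
Characteristic polynomial det(A - λI) = λ^2 - 4 = 0.
Eigenvalues λ = -2, 2.
For λ=-2: (A-λI) row 1 is [4, -12], so an eigenvector is (-3, -1).
For λ=2: (A-λI) row 1 is [0, -12], so an eigenvector is (-1, 0).
General solution: C_1e^(-2t)(-3,-1) + C_2e^(2t)(-1,0).

x_1(t) = -3C_1e^(-2t) - C_2e^(2t), x_2(t) = -C_1e^(-2t)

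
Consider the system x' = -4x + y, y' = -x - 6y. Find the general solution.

Coefficient matrix A = [[-4, 1], [-1, -6]].
Characteristic polynomial det(A - λI) = λ^2 + 10λ + 25 = 0.
Single eigenvalue λ = -5 with algebraic multiplicity 2.
Eigenvector v = (-1,1); generalized eigenvector w with (A-λI)w=v is (1,-2).
General solution: e^(-5t)[C_1·v + C_2·(t·v + w)].

x(t) = -C_1e^(-5t) - C_2te^(-5t) + C_2e^(-5t), y(t) = C_1e^(-5t) + C_2te^(-5t) - 2C_2e^(-5t)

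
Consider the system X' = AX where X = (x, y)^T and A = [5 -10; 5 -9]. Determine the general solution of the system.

Coefficient matrix A = [[5, -10], [5, -9]].
Characteristic polynomial det(A - λI) = λ^2 + 4λ + 5 = 0.
Eigenvalues λ = -2 ± i (complex conjugate pair).
For λ=-2+i: an eigenvector is (-3,-2) - i(-1,-1) = (-3 + i, -2 + i).
A real fundamental pair from Re and Im of e^((-2+i)t)v: X_1 = e^(-2t)(cos(t)·(-3,-2) + sin(t)·(-1,-1)), X_2 = e^(-2t)(sin(t)·(-3,-2) - cos(t)·(-1,-1)).
General solution: c_1X_1 + c_2X_2.

x(t) = -c_1e^(-2t)sin(t) - 3c_1e^(-2t)cos(t) - 3c_2e^(-2t)sin(t) + c_2e^(-2t)cos(t), y(t) = -c_1e^(-2t)sin(t) - 2c_1e^(-2t)cos(t) - 2c_2e^(-2t)sin(t) + c_2e^(-2t)cos(t)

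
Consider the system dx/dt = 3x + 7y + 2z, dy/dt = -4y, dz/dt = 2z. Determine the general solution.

Coefficient matrix A = [[3, 7, 2], [0, -4, 0], [0, 0, 2]].
det(A - λI) = 0 gives eigenvalues λ = 3, -4, 2.
For λ=3: eigenvector (1,0,0).
For λ=-4: eigenvector (-1,1,0).
For λ=2: eigenvector (-2,0,1).
General solution: C_1e^(3t)(1,0,0) + C_2e^(-4t)(-1,1,0) + C_3e^(2t)(-2,0,1).

x(t) = C_1e^(3t) - C_2e^(-4t) - 2C_3e^(2t), y(t) = C_2e^(-4t), z(t) = C_3e^(2t)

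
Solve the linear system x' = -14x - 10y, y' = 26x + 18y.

Coefficient matrix A = [[-14, -10], [26, 18]].
Characteristic polynomial det(A - λI) = λ^2 - 4λ + 8 = 0.
Eigenvalues λ = 2 ± 2i (complex conjugate pair).
For λ=2+2i: an eigenvector is (1,-2) - i(2,-3) = (1 - 2i, -2 + 3i).
A real fundamental pair from Re and Im of e^((2+2i)t)v: X_1 = e^(2t)(cos(2t)·(1,-2) + sin(2t)·(2,-3)), X_2 = e^(2t)(sin(2t)·(1,-2) - cos(2t)·(2,-3)).
General solution: K_1X_1 + K_2X_2.

x(t) = 2K_1e^(2t)sin(2t) + K_1e^(2t)cos(2t) + K_2e^(2t)sin(2t) - 2K_2e^(2t)cos(2t), y(t) = -3K_1e^(2t)sin(2t) - 2K_1e^(2t)cos(2t) - 2K_2e^(2t)sin(2t) + 3K_2e^(2t)cos(2t)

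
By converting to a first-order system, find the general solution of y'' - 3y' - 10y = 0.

y(t) = C_1e^(5t) + C_2e^(-2t)

Let x_1 = y, x_2 = y'. Then x_1' = x_2 and x_2' = 10x_1 + 3x_2.
A = [[0,1],[10,3]]; det(A-λI) = λ^2 - 3λ - 10.
Eigenvalues λ = 5, -2 with eigenvectors (1,5), (1,-2).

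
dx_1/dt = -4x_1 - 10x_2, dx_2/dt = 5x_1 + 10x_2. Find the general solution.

Coefficient matrix A = [[-4, -10], [5, 10]].
Characteristic polynomial det(A - λI) = λ^2 - 6λ + 10 = 0.
Eigenvalues λ = 3 ± i (complex conjugate pair).
For λ=3+i: an eigenvector is (-3,2) - i(1,-1) = (-3 - i, 2 + i).
A real fundamental pair from Re and Im of e^((3+i)t)v: X_1 = e^(3t)(cos(t)·(-3,2) + sin(t)·(1,-1)), X_2 = e^(3t)(sin(t)·(-3,2) - cos(t)·(1,-1)).
General solution: K_1X_1 + K_2X_2.

x_1(t) = K_1e^(3t)sin(t) - 3K_1e^(3t)cos(t) - 3K_2e^(3t)sin(t) - K_2e^(3t)cos(t), x_2(t) = -K_1e^(3t)sin(t) + 2K_1e^(3t)cos(t) + 2K_2e^(3t)sin(t) + K_2e^(3t)cos(t)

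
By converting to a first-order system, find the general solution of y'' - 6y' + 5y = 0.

y(t) = C_1e^(5t) + C_2e^(t)

Let x_1 = y, x_2 = y'. Then x_1' = x_2 and x_2' = -5x_1 + 6x_2.
A = [[0,1],[-5,6]]; det(A-λI) = λ^2 - 6λ + 5.
Eigenvalues λ = 5, 1 with eigenvectors (1,5), (1,1).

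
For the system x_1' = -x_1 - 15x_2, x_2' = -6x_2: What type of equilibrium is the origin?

A = [[-1,-15],[0,-6]]; det(A-λI) = λ^2 + 7λ + 6.
λ = -6, -1: both negative.

stable node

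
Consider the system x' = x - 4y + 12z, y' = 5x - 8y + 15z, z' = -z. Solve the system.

x(t) = K_1e^(-3t) + 4K_2e^(-t) + 4K_3e^(-4t), y(t) = K_1e^(-3t) + 5K_2e^(-t) + 5K_3e^(-4t), z(t) = K_2e^(-t)

Coefficient matrix A = [[1, -4, 12], [5, -8, 15], [0, 0, -1]].
det(A - λI) = 0 gives eigenvalues λ = -3, -1, -4.
For λ=-3: eigenvector (1,1,0).
For λ=-1: eigenvector (4,5,1).
For λ=-4: eigenvector (4,5,0).
General solution: K_1e^(-3t)(1,1,0) + K_2e^(-t)(4,5,1) + K_3e^(-4t)(4,5,0).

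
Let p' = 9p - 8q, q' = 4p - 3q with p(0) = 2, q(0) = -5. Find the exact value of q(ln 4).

7120

A = [[9,-8],[4,-3]]; eigenvalues λ = 1, 5.
Eigenvectors: (1,1) for λ=1, (-2,-1) for λ=5.
From the initial condition, c_1 = -12, c_2 = -7.
q(ln 4) = (-12)(4^1)(1) + (-7)(4^5)(-1) = 7120.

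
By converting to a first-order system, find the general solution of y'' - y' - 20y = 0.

y(t) = C_1e^(-4t) + C_2e^(5t)

Let x_1 = y, x_2 = y'. Then x_1' = x_2 and x_2' = 20x_1 + x_2.
A = [[0,1],[20,1]]; det(A-λI) = λ^2 - λ - 20.
Eigenvalues λ = -4, 5 with eigenvectors (1,-4), (1,5).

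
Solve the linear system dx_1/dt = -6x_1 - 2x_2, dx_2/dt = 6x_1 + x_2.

Coefficient matrix A = [[-6, -2], [6, 1]].
Characteristic polynomial det(A - λI) = λ^2 + 5λ + 6 = 0.
Eigenvalues λ = -3, -2.
For λ=-3: (A-λI) row 1 is [-3, -2], so an eigenvector is (-2, 3).
For λ=-2: (A-λI) row 1 is [-4, -2], so an eigenvector is (1, -2).
General solution: c_1e^(-3t)(-2,3) + c_2e^(-2t)(1,-2).

x_1(t) = -2c_1e^(-3t) + c_2e^(-2t), x_2(t) = 3c_1e^(-3t) - 2c_2e^(-2t)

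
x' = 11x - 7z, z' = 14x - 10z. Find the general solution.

Coefficient matrix A = [[11, -7], [14, -10]].
Characteristic polynomial det(A - λI) = λ^2 - λ - 12 = 0.
Eigenvalues λ = -3, 4.
For λ=-3: (A-λI) row 1 is [14, -7], so an eigenvector is (1, 2).
For λ=4: (A-λI) row 1 is [7, -7], so an eigenvector is (1, 1).
General solution: C_1e^(-3t)(1,2) + C_2e^(4t)(1,1).

x(t) = C_1e^(-3t) + C_2e^(4t), z(t) = 2C_1e^(-3t) + C_2e^(4t)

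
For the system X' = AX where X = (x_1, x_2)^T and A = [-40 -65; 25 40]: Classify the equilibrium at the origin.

A = [[-40,-65],[25,40]]; det(A-λI) = λ^2 + 25.
λ = 0 ± 5i: zero real part.

center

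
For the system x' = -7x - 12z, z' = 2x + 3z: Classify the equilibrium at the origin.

A = [[-7,-12],[2,3]]; det(A-λI) = λ^2 + 4λ + 3.
λ = -1, -3: both negative.

stable node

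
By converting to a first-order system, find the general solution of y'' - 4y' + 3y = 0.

y(t) = K_1e^(3t) + K_2e^(t)

Let x_1 = y, x_2 = y'. Then x_1' = x_2 and x_2' = -3x_1 + 4x_2.
A = [[0,1],[-3,4]]; det(A-λI) = λ^2 - 4λ + 3.
Eigenvalues λ = 3, 1 with eigenvectors (1,3), (1,1).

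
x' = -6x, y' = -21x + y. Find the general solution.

Coefficient matrix A = [[-6, 0], [-21, 1]].
Characteristic polynomial det(A - λI) = λ^2 + 5λ - 6 = 0.
Eigenvalues λ = 1, -6.
For λ=1: (A-λI) row 1 is [-7, 0], so an eigenvector is (0, -1).
For λ=-6: (A-λI) row 2 is [-21, 7], so an eigenvector is (-1, -3).
General solution: c_1e^(t)(0,-1) + c_2e^(-6t)(-1,-3).

x(t) = -c_2e^(-6t), y(t) = -c_1e^(t) - 3c_2e^(-6t)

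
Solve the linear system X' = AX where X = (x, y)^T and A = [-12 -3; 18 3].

x(t) = -C_1e^(-6t) - C_2e^(-3t), y(t) = 2C_1e^(-6t) + 3C_2e^(-3t)

Coefficient matrix A = [[-12, -3], [18, 3]].
Characteristic polynomial det(A - λI) = λ^2 + 9λ + 18 = 0.
Eigenvalues λ = -6, -3.
For λ=-6: (A-λI) row 1 is [-6, -3], so an eigenvector is (-1, 2).
For λ=-3: (A-λI) row 1 is [-9, -3], so an eigenvector is (-1, 3).
General solution: C_1e^(-6t)(-1,2) + C_2e^(-3t)(-1,3).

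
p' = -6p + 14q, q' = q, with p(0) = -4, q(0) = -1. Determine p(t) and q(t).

p(t) = -2e^(t) - 2e^(-6t), q(t) = -e^(t)

Coefficient matrix A = [[-6, 14], [0, 1]].
Characteristic polynomial det(A - λI) = λ^2 + 5λ - 6 = 0.
Eigenvalues λ = 1, -6.
For λ=1: (A-λI) row 1 is [-7, 14], so an eigenvector is (-2, -1).
For λ=-6: (A-λI) row 1 is [0, 14], so an eigenvector is (1, 0).
General solution: C_1e^(t)(-2,-1) + C_2e^(-6t)(1,0).
Applying p(0)=-4, q(0)=-1 gives C_1=1, C_2=-2.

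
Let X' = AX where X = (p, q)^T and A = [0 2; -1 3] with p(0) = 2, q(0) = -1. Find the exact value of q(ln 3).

A = [[0,2],[-1,3]]; eigenvalues λ = 1, 2.
Eigenvectors: (-2,-1) for λ=1, (1,1) for λ=2.
From the initial condition, c_1 = -3, c_2 = -4.
q(ln 3) = (-3)(3^1)(-1) + (-4)(3^2)(1) = -27.

-27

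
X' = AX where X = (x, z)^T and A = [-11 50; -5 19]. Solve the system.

Coefficient matrix A = [[-11, 50], [-5, 19]].
Characteristic polynomial det(A - λI) = λ^2 - 8λ + 41 = 0.
Eigenvalues λ = 4 ± 5i (complex conjugate pair).
For λ=4+5i: an eigenvector is (1,0) - i(-3,-1) = (1 + 3i, 0 + i).
A real fundamental pair from Re and Im of e^((4+5i)t)v: X_1 = e^(4t)(cos(5t)·(1,0) + sin(5t)·(-3,-1)), X_2 = e^(4t)(sin(5t)·(1,0) - cos(5t)·(-3,-1)).
General solution: c_1X_1 + c_2X_2.

x(t) = -3c_1e^(4t)sin(5t) + c_1e^(4t)cos(5t) + c_2e^(4t)sin(5t) + 3c_2e^(4t)cos(5t), z(t) = -c_1e^(4t)sin(5t) + c_2e^(4t)cos(5t)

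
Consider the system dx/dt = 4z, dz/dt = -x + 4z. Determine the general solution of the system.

x(t) = -2c_1e^(2t) - 2c_2te^(2t) - c_2e^(2t), z(t) = -c_1e^(2t) - c_2te^(2t) - c_2e^(2t)

Coefficient matrix A = [[0, 4], [-1, 4]].
Characteristic polynomial det(A - λI) = λ^2 - 4λ + 4 = 0.
Single eigenvalue λ = 2 with algebraic multiplicity 2.
Eigenvector v = (-2,-1); generalized eigenvector w with (A-λI)w=v is (-1,-1).
General solution: e^(2t)[c_1·v + c_2·(t·v + w)].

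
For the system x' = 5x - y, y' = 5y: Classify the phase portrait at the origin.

A = [[5,-1],[0,5]]; det(A-λI) = λ^2 - 10λ + 25.
repeated λ = 5 with a single eigenvector.

unstable improper node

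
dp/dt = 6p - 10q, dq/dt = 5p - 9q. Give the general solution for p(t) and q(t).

Coefficient matrix A = [[6, -10], [5, -9]].
Characteristic polynomial det(A - λI) = λ^2 + 3λ - 4 = 0.
Eigenvalues λ = -4, 1.
For λ=-4: (A-λI) row 1 is [10, -10], so an eigenvector is (1, 1).
For λ=1: (A-λI) row 1 is [5, -10], so an eigenvector is (-2, -1).
General solution: c_1e^(-4t)(1,1) + c_2e^(t)(-2,-1).

p(t) = c_1e^(-4t) - 2c_2e^(t), q(t) = c_1e^(-4t) - c_2e^(t)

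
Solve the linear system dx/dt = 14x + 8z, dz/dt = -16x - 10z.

Coefficient matrix A = [[14, 8], [-16, -10]].
Characteristic polynomial det(A - λI) = λ^2 - 4λ - 12 = 0.
Eigenvalues λ = -2, 6.
For λ=-2: (A-λI) row 1 is [16, 8], so an eigenvector is (1, -2).
For λ=6: (A-λI) row 1 is [8, 8], so an eigenvector is (1, -1).
General solution: C_1e^(-2t)(1,-2) + C_2e^(6t)(1,-1).

x(t) = C_1e^(-2t) + C_2e^(6t), z(t) = -2C_1e^(-2t) - C_2e^(6t)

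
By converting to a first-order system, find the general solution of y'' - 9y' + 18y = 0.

y(t) = C_1e^(6t) + C_2e^(3t)

Let x_1 = y, x_2 = y'. Then x_1' = x_2 and x_2' = -18x_1 + 9x_2.
A = [[0,1],[-18,9]]; det(A-λI) = λ^2 - 9λ + 18.
Eigenvalues λ = 6, 3 with eigenvectors (1,6), (1,3).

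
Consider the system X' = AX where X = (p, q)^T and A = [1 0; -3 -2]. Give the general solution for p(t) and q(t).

p(t) = -c_1e^(t), q(t) = c_1e^(t) - c_2e^(-2t)

Coefficient matrix A = [[1, 0], [-3, -2]].
Characteristic polynomial det(A - λI) = λ^2 + λ - 2 = 0.
Eigenvalues λ = 1, -2.
For λ=1: (A-λI) row 2 is [-3, -3], so an eigenvector is (-1, 1).
For λ=-2: (A-λI) row 1 is [3, 0], so an eigenvector is (0, -1).
General solution: c_1e^(t)(-1,1) + c_2e^(-2t)(0,-1).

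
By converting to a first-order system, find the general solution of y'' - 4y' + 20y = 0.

Let x_1 = y, x_2 = y'. Then x_1' = x_2 and x_2' = -20x_1 + 4x_2.
A = [[0,1],[-20,4]]; det(A-λI) = λ^2 - 4λ + 20.
Eigenvalues λ = 2 ± 4i.

y(t) = K_1e^(2t)cos(4t) + K_2e^(2t)sin(4t)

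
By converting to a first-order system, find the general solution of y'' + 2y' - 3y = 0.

y(t) = c_1e^(-3t) + c_2e^(t)

Let x_1 = y, x_2 = y'. Then x_1' = x_2 and x_2' = 3x_1 - 2x_2.
A = [[0,1],[3,-2]]; det(A-λI) = λ^2 + 2λ - 3.
Eigenvalues λ = -3, 1 with eigenvectors (1,-3), (1,1).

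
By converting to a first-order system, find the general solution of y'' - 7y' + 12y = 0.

y(t) = K_1e^(3t) + K_2e^(4t)

Let x_1 = y, x_2 = y'. Then x_1' = x_2 and x_2' = -12x_1 + 7x_2.
A = [[0,1],[-12,7]]; det(A-λI) = λ^2 - 7λ + 12.
Eigenvalues λ = 3, 4 with eigenvectors (1,3), (1,4).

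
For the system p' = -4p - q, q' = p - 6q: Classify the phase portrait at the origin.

A = [[-4,-1],[1,-6]]; det(A-λI) = λ^2 + 10λ + 25.
repeated λ = -5 with a single eigenvector.

stable improper node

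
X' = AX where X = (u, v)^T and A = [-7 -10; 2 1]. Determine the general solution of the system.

Coefficient matrix A = [[-7, -10], [2, 1]].
Characteristic polynomial det(A - λI) = λ^2 + 6λ + 13 = 0.
Eigenvalues λ = -3 ± 2i (complex conjugate pair).
For λ=-3+2i: an eigenvector is (1,0) - i(-2,1) = (1 + 2i, 0 - i).
A real fundamental pair from Re and Im of e^((-3+2i)t)v: X_1 = e^(-3t)(cos(2t)·(1,0) + sin(2t)·(-2,1)), X_2 = e^(-3t)(sin(2t)·(1,0) - cos(2t)·(-2,1)).
General solution: K_1X_1 + K_2X_2.

u(t) = -2K_1e^(-3t)sin(2t) + K_1e^(-3t)cos(2t) + K_2e^(-3t)sin(2t) + 2K_2e^(-3t)cos(2t), v(t) = K_1e^(-3t)sin(2t) - K_2e^(-3t)cos(2t)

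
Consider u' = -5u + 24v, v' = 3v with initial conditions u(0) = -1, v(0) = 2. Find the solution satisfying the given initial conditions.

u(t) = 6e^(3t) - 7e^(-5t), v(t) = 2e^(3t)

Coefficient matrix A = [[-5, 24], [0, 3]].
Characteristic polynomial det(A - λI) = λ^2 + 2λ - 15 = 0.
Eigenvalues λ = 3, -5.
For λ=3: (A-λI) row 1 is [-8, 24], so an eigenvector is (3, 1).
For λ=-5: (A-λI) row 1 is [0, 24], so an eigenvector is (-1, 0).
General solution: C_1e^(3t)(3,1) + C_2e^(-5t)(-1,0).
Applying u(0)=-1, v(0)=2 gives C_1=2, C_2=7.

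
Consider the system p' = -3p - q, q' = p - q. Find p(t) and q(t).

p(t) = c_1e^(-2t) + c_2te^(-2t) - 3c_2e^(-2t), q(t) = -c_1e^(-2t) - c_2te^(-2t) + 2c_2e^(-2t)

Coefficient matrix A = [[-3, -1], [1, -1]].
Characteristic polynomial det(A - λI) = λ^2 + 4λ + 4 = 0.
Single eigenvalue λ = -2 with algebraic multiplicity 2.
Eigenvector v = (1,-1); generalized eigenvector w with (A-λI)w=v is (-3,2).
General solution: e^(-2t)[c_1·v + c_2·(t·v + w)].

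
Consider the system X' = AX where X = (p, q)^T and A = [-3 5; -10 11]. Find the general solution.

p(t) = -C_1e^(4t)sin(t) - 2C_1e^(4t)cos(t) - 2C_2e^(4t)sin(t) + C_2e^(4t)cos(t), q(t) = -C_1e^(4t)sin(t) - 3C_1e^(4t)cos(t) - 3C_2e^(4t)sin(t) + C_2e^(4t)cos(t)

Coefficient matrix A = [[-3, 5], [-10, 11]].
Characteristic polynomial det(A - λI) = λ^2 - 8λ + 17 = 0.
Eigenvalues λ = 4 ± i (complex conjugate pair).
For λ=4+i: an eigenvector is (-2,-3) - i(-1,-1) = (-2 + i, -3 + i).
A real fundamental pair from Re and Im of e^((4+i)t)v: X_1 = e^(4t)(cos(t)·(-2,-3) + sin(t)·(-1,-1)), X_2 = e^(4t)(sin(t)·(-2,-3) - cos(t)·(-1,-1)).
General solution: C_1X_1 + C_2X_2.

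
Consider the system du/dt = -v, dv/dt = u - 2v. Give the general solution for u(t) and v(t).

u(t) = c_1e^(-t) + c_2te^(-t) - 2c_2e^(-t), v(t) = c_1e^(-t) + c_2te^(-t) - 3c_2e^(-t)

Coefficient matrix A = [[0, -1], [1, -2]].
Characteristic polynomial det(A - λI) = λ^2 + 2λ + 1 = 0.
Single eigenvalue λ = -1 with algebraic multiplicity 2.
Eigenvector v = (1,1); generalized eigenvector w with (A-λI)w=v is (-2,-3).
General solution: e^(-t)[c_1·v + c_2·(t·v + w)].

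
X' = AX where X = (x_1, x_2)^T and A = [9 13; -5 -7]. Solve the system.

x_1(t) = 3C_1e^(t)sin(t) + 2C_1e^(t)cos(t) + 2C_2e^(t)sin(t) - 3C_2e^(t)cos(t), x_2(t) = -2C_1e^(t)sin(t) - C_1e^(t)cos(t) - C_2e^(t)sin(t) + 2C_2e^(t)cos(t)

Coefficient matrix A = [[9, 13], [-5, -7]].
Characteristic polynomial det(A - λI) = λ^2 - 2λ + 2 = 0.
Eigenvalues λ = 1 ± i (complex conjugate pair).
For λ=1+i: an eigenvector is (2,-1) - i(3,-2) = (2 - 3i, -1 + 2i).
A real fundamental pair from Re and Im of e^((1+i)t)v: X_1 = e^(t)(cos(t)·(2,-1) + sin(t)·(3,-2)), X_2 = e^(t)(sin(t)·(2,-1) - cos(t)·(3,-2)).
General solution: C_1X_1 + C_2X_2.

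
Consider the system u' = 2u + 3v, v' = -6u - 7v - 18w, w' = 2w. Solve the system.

u(t) = -K_1e^(-4t) - 3K_2e^(2t) - K_3e^(-t), v(t) = 2K_1e^(-4t) + K_3e^(-t), w(t) = K_2e^(2t)

Coefficient matrix A = [[2, 3, 0], [-6, -7, -18], [0, 0, 2]].
det(A - λI) = 0 gives eigenvalues λ = -4, 2, -1.
For λ=-4: eigenvector (-1,2,0).
For λ=2: eigenvector (-3,0,1).
For λ=-1: eigenvector (-1,1,0).
General solution: K_1e^(-4t)(-1,2,0) + K_2e^(2t)(-3,0,1) + K_3e^(-t)(-1,1,0).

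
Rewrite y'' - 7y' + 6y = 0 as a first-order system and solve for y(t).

Let x_1 = y, x_2 = y'. Then x_1' = x_2 and x_2' = -6x_1 + 7x_2.
A = [[0,1],[-6,7]]; det(A-λI) = λ^2 - 7λ + 6.
Eigenvalues λ = 6, 1 with eigenvectors (1,6), (1,1).

y(t) = C_1e^(6t) + C_2e^(t)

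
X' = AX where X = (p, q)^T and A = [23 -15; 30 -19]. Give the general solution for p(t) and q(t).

p(t) = K_1e^(2t)sin(3t) - 2K_1e^(2t)cos(3t) - 2K_2e^(2t)sin(3t) - K_2e^(2t)cos(3t), q(t) = K_1e^(2t)sin(3t) - 3K_1e^(2t)cos(3t) - 3K_2e^(2t)sin(3t) - K_2e^(2t)cos(3t)

Coefficient matrix A = [[23, -15], [30, -19]].
Characteristic polynomial det(A - λI) = λ^2 - 4λ + 13 = 0.
Eigenvalues λ = 2 ± 3i (complex conjugate pair).
For λ=2+3i: an eigenvector is (-2,-3) - i(1,1) = (-2 - i, -3 - i).
A real fundamental pair from Re and Im of e^((2+3i)t)v: X_1 = e^(2t)(cos(3t)·(-2,-3) + sin(3t)·(1,1)), X_2 = e^(2t)(sin(3t)·(-2,-3) - cos(3t)·(1,1)).
General solution: K_1X_1 + K_2X_2.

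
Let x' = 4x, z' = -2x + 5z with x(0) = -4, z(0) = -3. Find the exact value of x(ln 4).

A = [[4,0],[-2,5]]; eigenvalues λ = 5, 4.
Eigenvectors: (0,1) for λ=5, (-1,-2) for λ=4.
From the initial condition, c_1 = 5, c_2 = 4.
x(ln 4) = (5)(4^5)(0) + (4)(4^4)(-1) = -1024.

-1024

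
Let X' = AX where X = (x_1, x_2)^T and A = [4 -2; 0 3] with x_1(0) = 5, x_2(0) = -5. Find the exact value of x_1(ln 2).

160

A = [[4,-2],[0,3]]; eigenvalues λ = 3, 4.
Eigenvectors: (2,1) for λ=3, (-1,0) for λ=4.
From the initial condition, c_1 = -5, c_2 = -15.
x_1(ln 2) = (-5)(2^3)(2) + (-15)(2^4)(-1) = 160.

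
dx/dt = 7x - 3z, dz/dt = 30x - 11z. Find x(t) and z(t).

x(t) = c_1e^(-2t)sin(3t) - c_2e^(-2t)cos(3t), z(t) = 3c_1e^(-2t)sin(3t) - c_1e^(-2t)cos(3t) - c_2e^(-2t)sin(3t) - 3c_2e^(-2t)cos(3t)

Coefficient matrix A = [[7, -3], [30, -11]].
Characteristic polynomial det(A - λI) = λ^2 + 4λ + 13 = 0.
Eigenvalues λ = -2 ± 3i (complex conjugate pair).
For λ=-2+3i: an eigenvector is (0,-1) - i(1,3) = (0 - i, -1 - 3i).
A real fundamental pair from Re and Im of e^((-2+3i)t)v: X_1 = e^(-2t)(cos(3t)·(0,-1) + sin(3t)·(1,3)), X_2 = e^(-2t)(sin(3t)·(0,-1) - cos(3t)·(1,3)).
General solution: c_1X_1 + c_2X_2.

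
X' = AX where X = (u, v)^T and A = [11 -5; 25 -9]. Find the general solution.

Coefficient matrix A = [[11, -5], [25, -9]].
Characteristic polynomial det(A - λI) = λ^2 - 2λ + 26 = 0.
Eigenvalues λ = 1 ± 5i (complex conjugate pair).
For λ=1+5i: an eigenvector is (1,2) - i(0,1) = (1, 2 - i).
A real fundamental pair from Re and Im of e^((1+5i)t)v: X_1 = e^(t)(cos(5t)·(1,2) + sin(5t)·(0,1)), X_2 = e^(t)(sin(5t)·(1,2) - cos(5t)·(0,1)).
General solution: C_1X_1 + C_2X_2.

u(t) = C_1e^(t)cos(5t) + C_2e^(t)sin(5t), v(t) = C_1e^(t)sin(5t) + 2C_1e^(t)cos(5t) + 2C_2e^(t)sin(5t) - C_2e^(t)cos(5t)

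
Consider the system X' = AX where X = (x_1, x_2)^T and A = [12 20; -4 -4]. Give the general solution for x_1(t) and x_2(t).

x_1(t) = 2c_1e^(4t)sin(4t) + c_1e^(4t)cos(4t) + c_2e^(4t)sin(4t) - 2c_2e^(4t)cos(4t), x_2(t) = -c_1e^(4t)sin(4t) + c_2e^(4t)cos(4t)

Coefficient matrix A = [[12, 20], [-4, -4]].
Characteristic polynomial det(A - λI) = λ^2 - 8λ + 32 = 0.
Eigenvalues λ = 4 ± 4i (complex conjugate pair).
For λ=4+4i: an eigenvector is (1,0) - i(2,-1) = (1 - 2i, 0 + i).
A real fundamental pair from Re and Im of e^((4+4i)t)v: X_1 = e^(4t)(cos(4t)·(1,0) + sin(4t)·(2,-1)), X_2 = e^(4t)(sin(4t)·(1,0) - cos(4t)·(2,-1)).
General solution: c_1X_1 + c_2X_2.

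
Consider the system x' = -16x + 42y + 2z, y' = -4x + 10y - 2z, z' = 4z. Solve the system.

Coefficient matrix A = [[-16, 42, 2], [-4, 10, -2], [0, 0, 4]].
det(A - λI) = 0 gives eigenvalues λ = 4, -2, -4.
For λ=4: eigenvector (-2,-1,1).
For λ=-2: eigenvector (3,1,0).
For λ=-4: eigenvector (7,2,0).
General solution: c_1e^(4t)(-2,-1,1) + c_2e^(-2t)(3,1,0) + c_3e^(-4t)(7,2,0).

x(t) = -2c_1e^(4t) + 3c_2e^(-2t) + 7c_3e^(-4t), y(t) = -c_1e^(4t) + c_2e^(-2t) + 2c_3e^(-4t), z(t) = c_1e^(4t)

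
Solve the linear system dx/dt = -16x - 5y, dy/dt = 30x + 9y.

Coefficient matrix A = [[-16, -5], [30, 9]].
Characteristic polynomial det(A - λI) = λ^2 + 7λ + 6 = 0.
Eigenvalues λ = -6, -1.
For λ=-6: (A-λI) row 1 is [-10, -5], so an eigenvector is (1, -2).
For λ=-1: (A-λI) row 1 is [-15, -5], so an eigenvector is (1, -3).
General solution: K_1e^(-6t)(1,-2) + K_2e^(-t)(1,-3).

x(t) = K_1e^(-6t) + K_2e^(-t), y(t) = -2K_1e^(-6t) - 3K_2e^(-t)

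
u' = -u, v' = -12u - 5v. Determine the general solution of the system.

u(t) = C_1e^(-t), v(t) = -3C_1e^(-t) - C_2e^(-5t)

Coefficient matrix A = [[-1, 0], [-12, -5]].
Characteristic polynomial det(A - λI) = λ^2 + 6λ + 5 = 0.
Eigenvalues λ = -1, -5.
For λ=-1: (A-λI) row 2 is [-12, -4], so an eigenvector is (1, -3).
For λ=-5: (A-λI) row 1 is [4, 0], so an eigenvector is (0, -1).
General solution: C_1e^(-t)(1,-3) + C_2e^(-5t)(0,-1).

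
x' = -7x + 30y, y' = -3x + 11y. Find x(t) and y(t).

Coefficient matrix A = [[-7, 30], [-3, 11]].
Characteristic polynomial det(A - λI) = λ^2 - 4λ + 13 = 0.
Eigenvalues λ = 2 ± 3i (complex conjugate pair).
For λ=2+3i: an eigenvector is (3,1) - i(1,0) = (3 - i, 1).
A real fundamental pair from Re and Im of e^((2+3i)t)v: X_1 = e^(2t)(cos(3t)·(3,1) + sin(3t)·(1,0)), X_2 = e^(2t)(sin(3t)·(3,1) - cos(3t)·(1,0)).
General solution: C_1X_1 + C_2X_2.

x(t) = C_1e^(2t)sin(3t) + 3C_1e^(2t)cos(3t) + 3C_2e^(2t)sin(3t) - C_2e^(2t)cos(3t), y(t) = C_1e^(2t)cos(3t) + C_2e^(2t)sin(3t)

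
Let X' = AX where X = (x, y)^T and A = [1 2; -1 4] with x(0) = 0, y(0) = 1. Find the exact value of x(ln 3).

36

A = [[1,2],[-1,4]]; eigenvalues λ = 3, 2.
Eigenvectors: (1,1) for λ=3, (-2,-1) for λ=2.
From the initial condition, c_1 = 2, c_2 = 1.
x(ln 3) = (2)(3^3)(1) + (1)(3^2)(-2) = 36.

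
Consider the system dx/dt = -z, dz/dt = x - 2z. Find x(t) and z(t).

x(t) = c_1e^(-t) + c_2te^(-t) - c_2e^(-t), z(t) = c_1e^(-t) + c_2te^(-t) - 2c_2e^(-t)

Coefficient matrix A = [[0, -1], [1, -2]].
Characteristic polynomial det(A - λI) = λ^2 + 2λ + 1 = 0.
Single eigenvalue λ = -1 with algebraic multiplicity 2.
Eigenvector v = (1,1); generalized eigenvector w with (A-λI)w=v is (-1,-2).
General solution: e^(-t)[c_1·v + c_2·(t·v + w)].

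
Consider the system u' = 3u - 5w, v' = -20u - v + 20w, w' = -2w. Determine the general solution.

Coefficient matrix A = [[3, 0, -5], [-20, -1, 20], [0, 0, -2]].
det(A - λI) = 0 gives eigenvalues λ = 3, -1, -2.
For λ=3: eigenvector (1,-5,0).
For λ=-1: eigenvector (0,1,0).
For λ=-2: eigenvector (1,0,1).
General solution: C_1e^(3t)(1,-5,0) + C_2e^(-t)(0,1,0) + C_3e^(-2t)(1,0,1).

u(t) = C_1e^(3t) + C_3e^(-2t), v(t) = -5C_1e^(3t) + C_2e^(-t), w(t) = C_3e^(-2t)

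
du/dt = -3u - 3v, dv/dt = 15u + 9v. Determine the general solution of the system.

u(t) = C_1e^(3t)cos(3t) + C_2e^(3t)sin(3t), v(t) = C_1e^(3t)sin(3t) - 2C_1e^(3t)cos(3t) - 2C_2e^(3t)sin(3t) - C_2e^(3t)cos(3t)

Coefficient matrix A = [[-3, -3], [15, 9]].
Characteristic polynomial det(A - λI) = λ^2 - 6λ + 18 = 0.
Eigenvalues λ = 3 ± 3i (complex conjugate pair).
For λ=3+3i: an eigenvector is (1,-2) - i(0,1) = (1, -2 - i).
A real fundamental pair from Re and Im of e^((3+3i)t)v: X_1 = e^(3t)(cos(3t)·(1,-2) + sin(3t)·(0,1)), X_2 = e^(3t)(sin(3t)·(1,-2) - cos(3t)·(0,1)).
General solution: C_1X_1 + C_2X_2.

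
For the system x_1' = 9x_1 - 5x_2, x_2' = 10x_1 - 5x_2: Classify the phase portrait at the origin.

A = [[9,-5],[10,-5]]; det(A-λI) = λ^2 - 4λ + 5.
λ = 2 ± i: positive real part.

unstable spiral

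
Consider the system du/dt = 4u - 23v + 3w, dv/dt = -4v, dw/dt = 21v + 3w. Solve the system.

u(t) = -3K_1e^(3t) + 4K_2e^(-4t) + K_3e^(4t), v(t) = K_2e^(-4t), w(t) = K_1e^(3t) - 3K_2e^(-4t)

Coefficient matrix A = [[4, -23, 3], [0, -4, 0], [0, 21, 3]].
det(A - λI) = 0 gives eigenvalues λ = 3, -4, 4.
For λ=3: eigenvector (-3,0,1).
For λ=-4: eigenvector (4,1,-3).
For λ=4: eigenvector (1,0,0).
General solution: K_1e^(3t)(-3,0,1) + K_2e^(-4t)(4,1,-3) + K_3e^(4t)(1,0,0).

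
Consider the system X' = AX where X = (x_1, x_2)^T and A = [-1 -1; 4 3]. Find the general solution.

Coefficient matrix A = [[-1, -1], [4, 3]].
Characteristic polynomial det(A - λI) = λ^2 - 2λ + 1 = 0.
Single eigenvalue λ = 1 with algebraic multiplicity 2.
Eigenvector v = (1,-2); generalized eigenvector w with (A-λI)w=v is (-2,3).
General solution: e^(t)[c_1·v + c_2·(t·v + w)].

x_1(t) = c_1e^(t) + c_2te^(t) - 2c_2e^(t), x_2(t) = -2c_1e^(t) - 2c_2te^(t) + 3c_2e^(t)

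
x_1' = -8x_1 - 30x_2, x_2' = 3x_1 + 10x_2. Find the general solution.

x_1(t) = -3C_1e^(t)sin(3t) + C_1e^(t)cos(3t) + C_2e^(t)sin(3t) + 3C_2e^(t)cos(3t), x_2(t) = C_1e^(t)sin(3t) - C_2e^(t)cos(3t)

Coefficient matrix A = [[-8, -30], [3, 10]].
Characteristic polynomial det(A - λI) = λ^2 - 2λ + 10 = 0.
Eigenvalues λ = 1 ± 3i (complex conjugate pair).
For λ=1+3i: an eigenvector is (1,0) - i(-3,1) = (1 + 3i, 0 - i).
A real fundamental pair from Re and Im of e^((1+3i)t)v: X_1 = e^(t)(cos(3t)·(1,0) + sin(3t)·(-3,1)), X_2 = e^(t)(sin(3t)·(1,0) - cos(3t)·(-3,1)).
General solution: C_1X_1 + C_2X_2.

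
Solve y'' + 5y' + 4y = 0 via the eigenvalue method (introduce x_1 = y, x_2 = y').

Let x_1 = y, x_2 = y'. Then x_1' = x_2 and x_2' = -4x_1 - 5x_2.
A = [[0,1],[-4,-5]]; det(A-λI) = λ^2 + 5λ + 4.
Eigenvalues λ = -1, -4 with eigenvectors (1,-1), (1,-4).

y(t) = c_1e^(-t) + c_2e^(-4t)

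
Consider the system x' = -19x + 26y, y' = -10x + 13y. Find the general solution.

x(t) = -2c_1e^(-3t)sin(2t) - 3c_1e^(-3t)cos(2t) - 3c_2e^(-3t)sin(2t) + 2c_2e^(-3t)cos(2t), y(t) = -c_1e^(-3t)sin(2t) - 2c_1e^(-3t)cos(2t) - 2c_2e^(-3t)sin(2t) + c_2e^(-3t)cos(2t)

Coefficient matrix A = [[-19, 26], [-10, 13]].
Characteristic polynomial det(A - λI) = λ^2 + 6λ + 13 = 0.
Eigenvalues λ = -3 ± 2i (complex conjugate pair).
For λ=-3+2i: an eigenvector is (-3,-2) - i(-2,-1) = (-3 + 2i, -2 + i).
A real fundamental pair from Re and Im of e^((-3+2i)t)v: X_1 = e^(-3t)(cos(2t)·(-3,-2) + sin(2t)·(-2,-1)), X_2 = e^(-3t)(sin(2t)·(-3,-2) - cos(2t)·(-2,-1)).
General solution: c_1X_1 + c_2X_2.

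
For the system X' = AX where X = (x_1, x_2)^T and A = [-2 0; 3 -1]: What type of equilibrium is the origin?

stable node

A = [[-2,0],[3,-1]]; det(A-λI) = λ^2 + 3λ + 2.
λ = -2, -1: both negative.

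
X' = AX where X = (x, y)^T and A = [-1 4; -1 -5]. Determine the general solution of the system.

Coefficient matrix A = [[-1, 4], [-1, -5]].
Characteristic polynomial det(A - λI) = λ^2 + 6λ + 9 = 0.
Single eigenvalue λ = -3 with algebraic multiplicity 2.
Eigenvector v = (-2,1); generalized eigenvector w with (A-λI)w=v is (-1,0).
General solution: e^(-3t)[c_1·v + c_2·(t·v + w)].

x(t) = -2c_1e^(-3t) - 2c_2te^(-3t) - c_2e^(-3t), y(t) = c_1e^(-3t) + c_2te^(-3t)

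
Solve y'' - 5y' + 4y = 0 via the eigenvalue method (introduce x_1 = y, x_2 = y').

y(t) = C_1e^(t) + C_2e^(4t)

Let x_1 = y, x_2 = y'. Then x_1' = x_2 and x_2' = -4x_1 + 5x_2.
A = [[0,1],[-4,5]]; det(A-λI) = λ^2 - 5λ + 4.
Eigenvalues λ = 1, 4 with eigenvectors (1,1), (1,4).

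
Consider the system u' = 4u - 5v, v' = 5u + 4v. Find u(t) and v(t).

u(t) = -c_1e^(4t)sin(5t) + c_2e^(4t)cos(5t), v(t) = c_1e^(4t)cos(5t) + c_2e^(4t)sin(5t)

Coefficient matrix A = [[4, -5], [5, 4]].
Characteristic polynomial det(A - λI) = λ^2 - 8λ + 41 = 0.
Eigenvalues λ = 4 ± 5i (complex conjugate pair).
For λ=4+5i: an eigenvector is (0,1) - i(-1,0) = (0 + i, 1).
A real fundamental pair from Re and Im of e^((4+5i)t)v: X_1 = e^(4t)(cos(5t)·(0,1) + sin(5t)·(-1,0)), X_2 = e^(4t)(sin(5t)·(0,1) - cos(5t)·(-1,0)).
General solution: c_1X_1 + c_2X_2.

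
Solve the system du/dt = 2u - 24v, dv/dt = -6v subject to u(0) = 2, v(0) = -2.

u(t) = 8e^(2t) - 6e^(-6t), v(t) = -2e^(-6t)

Coefficient matrix A = [[2, -24], [0, -6]].
Characteristic polynomial det(A - λI) = λ^2 + 4λ - 12 = 0.
Eigenvalues λ = 2, -6.
For λ=2: (A-λI) row 1 is [0, -24], so an eigenvector is (1, 0).
For λ=-6: (A-λI) row 1 is [8, -24], so an eigenvector is (3, 1).
General solution: K_1e^(2t)(1,0) + K_2e^(-6t)(3,1).
Applying u(0)=2, v(0)=-2 gives K_1=8, K_2=-2.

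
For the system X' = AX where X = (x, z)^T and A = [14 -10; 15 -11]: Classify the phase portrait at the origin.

saddle

A = [[14,-10],[15,-11]]; det(A-λI) = λ^2 - 3λ - 4.
λ = -1, 4: opposite signs.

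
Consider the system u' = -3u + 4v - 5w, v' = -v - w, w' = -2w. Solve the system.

u(t) = C_1e^(-3t) + 2C_2e^(-t) - C_3e^(-2t), v(t) = C_2e^(-t) + C_3e^(-2t), w(t) = C_3e^(-2t)

Coefficient matrix A = [[-3, 4, -5], [0, -1, -1], [0, 0, -2]].
det(A - λI) = 0 gives eigenvalues λ = -3, -1, -2.
For λ=-3: eigenvector (1,0,0).
For λ=-1: eigenvector (2,1,0).
For λ=-2: eigenvector (-1,1,1).
General solution: C_1e^(-3t)(1,0,0) + C_2e^(-t)(2,1,0) + C_3e^(-2t)(-1,1,1).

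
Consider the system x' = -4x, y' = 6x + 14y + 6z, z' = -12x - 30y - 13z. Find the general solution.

Coefficient matrix A = [[-4, 0, 0], [6, 14, 6], [-12, -30, -13]].
det(A - λI) = 0 gives eigenvalues λ = -4, -1, 2.
For λ=-4: eigenvector (1,-1,2).
For λ=-1: eigenvector (0,-2,5).
For λ=2: eigenvector (0,1,-2).
General solution: C_1e^(-4t)(1,-1,2) + C_2e^(-t)(0,-2,5) + C_3e^(2t)(0,1,-2).

x(t) = C_1e^(-4t), y(t) = -C_1e^(-4t) - 2C_2e^(-t) + C_3e^(2t), z(t) = 2C_1e^(-4t) + 5C_2e^(-t) - 2C_3e^(2t)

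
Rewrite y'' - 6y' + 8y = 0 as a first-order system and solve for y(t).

y(t) = K_1e^(4t) + K_2e^(2t)

Let x_1 = y, x_2 = y'. Then x_1' = x_2 and x_2' = -8x_1 + 6x_2.
A = [[0,1],[-8,6]]; det(A-λI) = λ^2 - 6λ + 8.
Eigenvalues λ = 4, 2 with eigenvectors (1,4), (1,2).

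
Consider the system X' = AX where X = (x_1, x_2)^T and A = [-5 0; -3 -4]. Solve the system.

x_1(t) = c_2e^(-5t), x_2(t) = c_1e^(-4t) + 3c_2e^(-5t)

Coefficient matrix A = [[-5, 0], [-3, -4]].
Characteristic polynomial det(A - λI) = λ^2 + 9λ + 20 = 0.
Eigenvalues λ = -4, -5.
For λ=-4: (A-λI) row 1 is [-1, 0], so an eigenvector is (0, 1).
For λ=-5: (A-λI) row 2 is [-3, 1], so an eigenvector is (1, 3).
General solution: c_1e^(-4t)(0,1) + c_2e^(-5t)(1,3).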